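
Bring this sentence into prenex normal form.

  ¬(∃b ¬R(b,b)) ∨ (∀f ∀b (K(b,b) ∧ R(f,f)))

Drive negations inward (¬∀x A ≡ ∃x ¬A, ¬∃x A ≡ ∀x ¬A, De Morgan for ∧/∨):
  (∀b R(b,b)) ∨ (∀f ∀b (K(b,b) ∧ R(f,f)))
Rename bound variables to avoid capture: b↦r.
  (∀b R(b,b)) ∨ (∀f ∀r (K(r,r) ∧ R(f,f)))
Pull the quantifiers to the front (each side's bound variable is not free in the other side):
  ∀b ∀f ∀r (R(b,b) ∨ K(r,r) ∧ R(f,f))

∀b ∀f ∀r (R(b,b) ∨ K(r,r) ∧ R(f,f))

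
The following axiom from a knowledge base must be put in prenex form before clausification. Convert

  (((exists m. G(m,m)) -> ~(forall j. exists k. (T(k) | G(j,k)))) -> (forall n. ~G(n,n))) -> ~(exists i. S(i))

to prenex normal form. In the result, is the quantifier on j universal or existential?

Rewrite implications/biconditionals: A → B as ¬A ∨ B.
  ~(~(~(exists m. G(m,m)) | ~(forall j. exists k. (T(k) | G(j,k)))) | (forall n. ~G(n,n))) | ~(exists i. S(i))
Push ¬ through the quantifiers and connectives to reach negation normal form:
  ((forall m. ~G(m,m)) | (exists j. forall k. (~T(k) & ~G(j,k)))) & (exists n. G(n,n)) | (forall i. ~S(i))
All bound variables are already distinct, so no renaming is needed.
Pull the quantifiers to the front (each side's bound variable is not free in the other side):
  forall m. exists j. forall k. exists n. forall i. ((~G(m,m) | ~T(k) & ~G(j,k)) & G(n,n) | ~S(i))
The quantifier forall j sits under an odd number of negations (counting the antecedent side of each →), so it flips to exists j.

existential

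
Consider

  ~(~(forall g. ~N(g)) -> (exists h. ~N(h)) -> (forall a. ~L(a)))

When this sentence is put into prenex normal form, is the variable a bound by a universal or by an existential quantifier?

existential

Rewrite implications/biconditionals: A → B as ¬A ∨ B.
  ~(~~(forall g. ~N(g)) | ~(exists h. ~N(h)) | (forall a. ~L(a)))
Move each ¬ inward, flipping quantifiers it crosses:
  (exists g. N(g)) & (exists h. ~N(h)) & (exists a. L(a))
All bound variables are already distinct, so no renaming is needed.
Extract every quantifier outward, since the variables are now distinct and don't occur free across branches:
  exists g. exists h. exists a. (N(g) & ~N(h) & L(a))
The quantifier forall a sits under an odd number of negations (counting the antecedent side of each →), so it flips to exists a.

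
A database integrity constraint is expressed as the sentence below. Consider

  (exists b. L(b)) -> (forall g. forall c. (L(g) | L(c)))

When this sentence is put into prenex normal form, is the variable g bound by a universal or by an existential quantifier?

universal

Rewrite implications/biconditionals: A → B as ¬A ∨ B.
  ~(exists b. L(b)) | (forall g. forall c. (L(g) | L(c)))
Push ¬ through the quantifiers and connectives to reach negation normal form:
  (forall b. ~L(b)) | (forall g. forall c. (L(g) | L(c)))
Pull the quantifiers to the front (each side's bound variable is not free in the other side):
  forall b. forall g. forall c. (~L(b) | L(g) | L(c))
The quantifier forall g sits under an even number of negations (counting the antecedent side of each →), so it remains universal.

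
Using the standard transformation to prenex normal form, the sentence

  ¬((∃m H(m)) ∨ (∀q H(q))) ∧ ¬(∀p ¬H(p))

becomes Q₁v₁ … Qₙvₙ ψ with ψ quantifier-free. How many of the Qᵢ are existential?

2

Drive negations inward (¬∀x A ≡ ∃x ¬A, ¬∃x A ≡ ∀x ¬A, De Morgan for ∧/∨):
  (∀m ¬H(m)) ∧ (∃q ¬H(q)) ∧ (∃p H(p))
All bound variables are already distinct, so no renaming is needed.
Pull the quantifiers to the front (each side's bound variable is not free in the other side):
  ∀m ∃q ∃p (¬H(m) ∧ ¬H(q) ∧ H(p))
The prefix is ∀m ∃q ∃p: 1 universal, 2 existential.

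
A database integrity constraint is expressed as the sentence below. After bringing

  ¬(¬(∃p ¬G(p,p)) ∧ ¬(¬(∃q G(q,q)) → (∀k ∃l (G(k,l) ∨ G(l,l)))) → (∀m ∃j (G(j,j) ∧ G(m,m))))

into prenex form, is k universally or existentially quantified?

existential

Rewrite implications/biconditionals: A → B as ¬A ∨ B.
  ¬(¬(¬(∃p ¬G(p,p)) ∧ ¬(¬¬(∃q G(q,q)) ∨ (∀k ∃l (G(k,l) ∨ G(l,l))))) ∨ (∀m ∃j (G(j,j) ∧ G(m,m))))
Push ¬ through the quantifiers and connectives to reach negation normal form:
  (∀p G(p,p)) ∧ (∀q ¬G(q,q)) ∧ (∃k ∀l (¬G(k,l) ∧ ¬G(l,l))) ∧ (∃m ∀j (¬G(j,j) ∨ ¬G(m,m)))
All bound variables are already distinct, so no renaming is needed.
Extract every quantifier outward, since the variables are now distinct and don't occur free across branches:
  ∀p ∀q ∃k ∀l ∃m ∀j (G(p,p) ∧ ¬G(q,q) ∧ ¬G(k,l) ∧ ¬G(l,l) ∧ (¬G(j,j) ∨ ¬G(m,m)))
The quantifier ∀k sits under an odd number of negations (counting the antecedent side of each →), so it flips to ∃k.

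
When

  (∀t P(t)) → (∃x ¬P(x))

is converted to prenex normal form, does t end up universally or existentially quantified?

Eliminate → and ↔ using ¬ and ∨.
  ¬(∀t P(t)) ∨ (∃x ¬P(x))
Move each ¬ inward, flipping quantifiers it crosses:
  (∃t ¬P(t)) ∨ (∃x ¬P(x))
All bound variables are already distinct, so no renaming is needed.
Extract every quantifier outward, since the variables are now distinct and don't occur free across branches:
  ∃t ∃x (¬P(t) ∨ ¬P(x))
The quantifier ∀t sits under an odd number of negations (counting the antecedent side of each →), so it flips to ∃t.

existential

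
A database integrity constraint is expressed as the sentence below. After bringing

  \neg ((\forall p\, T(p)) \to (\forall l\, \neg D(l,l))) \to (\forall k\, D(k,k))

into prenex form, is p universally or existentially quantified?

Rewrite implications/biconditionals: A → B as ¬A ∨ B.
  \neg \neg (\neg (\forall p\, T(p)) \lor (\forall l\, \neg D(l,l))) \lor (\forall k\, D(k,k))
Move each ¬ inward, flipping quantifiers it crosses:
  (\exists p\, \neg T(p)) \lor (\forall l\, \neg D(l,l)) \lor (\forall k\, D(k,k))
Pull the quantifiers to the front (each side's bound variable is not free in the other side):
  \exists p\, \forall l\, \forall k\, (\neg T(p) \lor \neg D(l,l) \lor D(k,k))
The quantifier \forall p sits under an odd number of negations (counting the antecedent side of each →), so it flips to \exists p.

existential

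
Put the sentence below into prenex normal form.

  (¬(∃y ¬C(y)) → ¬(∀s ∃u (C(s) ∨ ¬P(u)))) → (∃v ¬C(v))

∀y ∀s ∃u ∃v (C(y) ∧ (C(s) ∨ ¬P(u)) ∨ ¬C(v))

Rewrite implications/biconditionals: A → B as ¬A ∨ B.
  ¬(¬¬(∃y ¬C(y)) ∨ ¬(∀s ∃u (C(s) ∨ ¬P(u)))) ∨ (∃v ¬C(v))
Push ¬ through the quantifiers and connectives to reach negation normal form:
  (∀y C(y)) ∧ (∀s ∃u (C(s) ∨ ¬P(u))) ∨ (∃v ¬C(v))
Finally move all quantifiers to the prefix:
  ∀y ∀s ∃u ∃v (C(y) ∧ (C(s) ∨ ¬P(u)) ∨ ¬C(v))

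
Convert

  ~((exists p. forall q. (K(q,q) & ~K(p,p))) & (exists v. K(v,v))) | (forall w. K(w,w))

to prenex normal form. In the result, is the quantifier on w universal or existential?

universal

Drive negations inward (¬∀x A ≡ ∃x ¬A, ¬∃x A ≡ ∀x ¬A, De Morgan for ∧/∨):
  (forall p. exists q. (~K(q,q) | K(p,p))) | (forall v. ~K(v,v)) | (forall w. K(w,w))
Extract every quantifier outward, since the variables are now distinct and don't occur free across branches:
  forall p. exists q. forall v. forall w. (~K(q,q) | K(p,p) | ~K(v,v) | K(w,w))
The quantifier forall w sits under an even number of negations, so it remains universal.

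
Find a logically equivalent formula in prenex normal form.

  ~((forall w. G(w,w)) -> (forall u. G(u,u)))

forall w. exists u. (G(w,w) & ~G(u,u))

First replace A → B with ¬A ∨ B.
  ~(~(forall w. G(w,w)) | (forall u. G(u,u)))
Push ¬ through the quantifiers and connectives to reach negation normal form:
  (forall w. G(w,w)) & (exists u. ~G(u,u))
Finally move all quantifiers to the prefix:
  forall w. exists u. (G(w,w) & ~G(u,u))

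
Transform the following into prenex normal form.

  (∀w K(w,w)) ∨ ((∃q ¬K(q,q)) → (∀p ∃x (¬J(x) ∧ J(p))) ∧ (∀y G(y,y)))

∀w ∀q ∀p ∃x ∀y (K(w,w) ∨ K(q,q) ∨ ¬J(x) ∧ J(p) ∧ G(y,y))

First replace A → B with ¬A ∨ B.
  (∀w K(w,w)) ∨ ¬(∃q ¬K(q,q)) ∨ (∀p ∃x (¬J(x) ∧ J(p))) ∧ (∀y G(y,y))
Move each ¬ inward, flipping quantifiers it crosses:
  (∀w K(w,w)) ∨ (∀q K(q,q)) ∨ (∀p ∃x (¬J(x) ∧ J(p))) ∧ (∀y G(y,y))
All bound variables are already distinct, so no renaming is needed.
Extract every quantifier outward, since the variables are now distinct and don't occur free across branches:
  ∀w ∀q ∀p ∃x ∀y (K(w,w) ∨ K(q,q) ∨ ¬J(x) ∧ J(p) ∧ G(y,y))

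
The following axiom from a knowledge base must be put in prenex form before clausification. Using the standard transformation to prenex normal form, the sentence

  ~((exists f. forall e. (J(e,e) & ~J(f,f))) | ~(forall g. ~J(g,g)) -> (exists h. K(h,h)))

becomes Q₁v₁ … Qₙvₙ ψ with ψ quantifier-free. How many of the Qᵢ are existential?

2

Rewrite implications/biconditionals: A → B as ¬A ∨ B.
  ~(~((exists f. forall e. (J(e,e) & ~J(f,f))) | ~(forall g. ~J(g,g))) | (exists h. K(h,h)))
Drive negations inward (¬∀x A ≡ ∃x ¬A, ¬∃x A ≡ ∀x ¬A, De Morgan for ∧/∨):
  ((exists f. forall e. (J(e,e) & ~J(f,f))) | (exists g. J(g,g))) & (forall h. ~K(h,h))
Pull the quantifiers to the front (each side's bound variable is not free in the other side):
  exists f. forall e. exists g. forall h. ((J(e,e) & ~J(f,f) | J(g,g)) & ~K(h,h))
The prefix is exists f forall e exists g forall h: 2 universal, 2 existential.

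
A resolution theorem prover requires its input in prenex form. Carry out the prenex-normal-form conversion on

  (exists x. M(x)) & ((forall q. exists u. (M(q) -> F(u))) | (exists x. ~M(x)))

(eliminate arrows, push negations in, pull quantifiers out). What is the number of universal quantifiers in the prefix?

Eliminate → and ↔ using ¬ and ∨.
  (exists x. M(x)) & ((forall q. exists u. (~M(q) | F(u))) | (exists x. ~M(x)))
Rename bound variables to avoid capture: x↦v.
  (exists x. M(x)) & ((forall q. exists u. (~M(q) | F(u))) | (exists v. ~M(v)))
Finally move all quantifiers to the prefix:
  exists x. forall q. exists u. exists v. (M(x) & (~M(q) | F(u) | ~M(v)))
The prefix is exists x forall q exists u exists v: 1 universal, 3 existential.

1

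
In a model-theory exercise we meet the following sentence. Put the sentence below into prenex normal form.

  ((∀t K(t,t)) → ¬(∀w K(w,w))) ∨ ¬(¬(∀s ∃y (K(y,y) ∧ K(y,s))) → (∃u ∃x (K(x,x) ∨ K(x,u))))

∃t ∃w ∃s ∀y ∀u ∀x (¬K(t,t) ∨ ¬K(w,w) ∨ (¬K(y,y) ∨ ¬K(y,s)) ∧ ¬K(x,x) ∧ ¬K(x,u))

First replace A → B with ¬A ∨ B.
  ¬(∀t K(t,t)) ∨ ¬(∀w K(w,w)) ∨ ¬(¬¬(∀s ∃y (K(y,y) ∧ K(y,s))) ∨ (∃u ∃x (K(x,x) ∨ K(x,u))))
Move each ¬ inward, flipping quantifiers it crosses:
  (∃t ¬K(t,t)) ∨ (∃w ¬K(w,w)) ∨ (∃s ∀y (¬K(y,y) ∨ ¬K(y,s))) ∧ (∀u ∀x (¬K(x,x) ∧ ¬K(x,u)))
All bound variables are already distinct, so no renaming is needed.
Pull the quantifiers to the front (each side's bound variable is not free in the other side):
  ∃t ∃w ∃s ∀y ∀u ∀x (¬K(t,t) ∨ ¬K(w,w) ∨ (¬K(y,y) ∨ ¬K(y,s)) ∧ ¬K(x,x) ∧ ¬K(x,u))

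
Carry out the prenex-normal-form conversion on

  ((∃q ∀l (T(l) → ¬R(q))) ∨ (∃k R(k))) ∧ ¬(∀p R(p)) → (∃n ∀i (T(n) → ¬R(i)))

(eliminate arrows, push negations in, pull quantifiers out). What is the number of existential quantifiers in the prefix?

Rewrite implications/biconditionals: A → B as ¬A ∨ B.
  ¬(((∃q ∀l (¬T(l) ∨ ¬R(q))) ∨ (∃k R(k))) ∧ ¬(∀p R(p))) ∨ (∃n ∀i (¬T(n) ∨ ¬R(i)))
Move each ¬ inward, flipping quantifiers it crosses:
  (∀q ∃l (T(l) ∧ R(q))) ∧ (∀k ¬R(k)) ∨ (∀p R(p)) ∨ (∃n ∀i (¬T(n) ∨ ¬R(i)))
Finally move all quantifiers to the prefix:
  ∀q ∃l ∀k ∀p ∃n ∀i (T(l) ∧ R(q) ∧ ¬R(k) ∨ R(p) ∨ ¬T(n) ∨ ¬R(i))
The prefix is ∀q ∃l ∀k ∀p ∃n ∀i: 4 universal, 2 existential.

2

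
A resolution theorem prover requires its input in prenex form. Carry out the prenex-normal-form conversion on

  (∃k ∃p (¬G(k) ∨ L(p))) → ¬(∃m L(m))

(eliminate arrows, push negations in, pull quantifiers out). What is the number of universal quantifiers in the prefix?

3

Eliminate → and ↔ using ¬ and ∨.
  ¬(∃k ∃p (¬G(k) ∨ L(p))) ∨ ¬(∃m L(m))
Drive negations inward (¬∀x A ≡ ∃x ¬A, ¬∃x A ≡ ∀x ¬A, De Morgan for ∧/∨):
  (∀k ∀p (G(k) ∧ ¬L(p))) ∨ (∀m ¬L(m))
All bound variables are already distinct, so no renaming is needed.
Extract every quantifier outward, since the variables are now distinct and don't occur free across branches:
  ∀k ∀p ∀m (G(k) ∧ ¬L(p) ∨ ¬L(m))
The prefix is ∀k ∀p ∀m: 3 universal, 0 existential.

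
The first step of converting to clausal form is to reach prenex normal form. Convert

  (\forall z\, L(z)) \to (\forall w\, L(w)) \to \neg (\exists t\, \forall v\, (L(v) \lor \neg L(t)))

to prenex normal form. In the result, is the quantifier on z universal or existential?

First replace A → B with ¬A ∨ B.
  \neg (\forall z\, L(z)) \lor \neg (\forall w\, L(w)) \lor \neg (\exists t\, \forall v\, (L(v) \lor \neg L(t)))
Push ¬ through the quantifiers and connectives to reach negation normal form:
  (\exists z\, \neg L(z)) \lor (\exists w\, \neg L(w)) \lor (\forall t\, \exists v\, (\neg L(v) \land L(t)))
Finally move all quantifiers to the prefix:
  \exists z\, \exists w\, \forall t\, \exists v\, (\neg L(z) \lor \neg L(w) \lor \neg L(v) \land L(t))
The quantifier \forall z sits under an odd number of negations (counting the antecedent side of each →), so it flips to \exists z.

existential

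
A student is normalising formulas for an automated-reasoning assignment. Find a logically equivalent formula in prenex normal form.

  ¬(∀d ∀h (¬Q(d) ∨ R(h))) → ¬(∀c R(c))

Eliminate → and ↔ using ¬ and ∨.
  ¬¬(∀d ∀h (¬Q(d) ∨ R(h))) ∨ ¬(∀c R(c))
Move each ¬ inward, flipping quantifiers it crosses:
  (∀d ∀h (¬Q(d) ∨ R(h))) ∨ (∃c ¬R(c))
All bound variables are already distinct, so no renaming is needed.
Pull the quantifiers to the front (each side's bound variable is not free in the other side):
  ∀d ∀h ∃c (¬Q(d) ∨ R(h) ∨ ¬R(c))

∀d ∀h ∃c (¬Q(d) ∨ R(h) ∨ ¬R(c))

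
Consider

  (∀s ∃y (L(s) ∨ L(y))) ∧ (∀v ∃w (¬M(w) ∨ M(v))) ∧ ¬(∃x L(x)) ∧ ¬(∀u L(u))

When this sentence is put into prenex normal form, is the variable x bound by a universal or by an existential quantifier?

universal

Move each ¬ inward, flipping quantifiers it crosses:
  (∀s ∃y (L(s) ∨ L(y))) ∧ (∀v ∃w (¬M(w) ∨ M(v))) ∧ (∀x ¬L(x)) ∧ (∃u ¬L(u))
All bound variables are already distinct, so no renaming is needed.
Pull the quantifiers to the front (each side's bound variable is not free in the other side):
  ∀s ∃y ∀v ∃w ∀x ∃u ((L(s) ∨ L(y)) ∧ (¬M(w) ∨ M(v)) ∧ ¬L(x) ∧ ¬L(u))
The quantifier ∃x sits under an odd number of negations, so it flips to ∀x.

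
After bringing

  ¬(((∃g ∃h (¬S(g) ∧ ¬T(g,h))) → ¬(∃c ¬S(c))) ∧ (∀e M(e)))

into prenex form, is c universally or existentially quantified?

First replace A → B with ¬A ∨ B.
  ¬((¬(∃g ∃h (¬S(g) ∧ ¬T(g,h))) ∨ ¬(∃c ¬S(c))) ∧ (∀e M(e)))
Move each ¬ inward, flipping quantifiers it crosses:
  (∃g ∃h (¬S(g) ∧ ¬T(g,h))) ∧ (∃c ¬S(c)) ∨ (∃e ¬M(e))
All bound variables are already distinct, so no renaming is needed.
Pull the quantifiers to the front (each side's bound variable is not free in the other side):
  ∃g ∃h ∃c ∃e (¬S(g) ∧ ¬T(g,h) ∧ ¬S(c) ∨ ¬M(e))
The quantifier ∃c sits under an even number of negations (counting the antecedent side of each →), so it remains existential.

existential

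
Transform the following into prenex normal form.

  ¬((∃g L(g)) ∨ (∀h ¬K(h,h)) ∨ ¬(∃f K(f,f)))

∀g ∃h ∃f (¬L(g) ∧ K(h,h) ∧ K(f,f))

Drive negations inward (¬∀x A ≡ ∃x ¬A, ¬∃x A ≡ ∀x ¬A, De Morgan for ∧/∨):
  (∀g ¬L(g)) ∧ (∃h K(h,h)) ∧ (∃f K(f,f))
All bound variables are already distinct, so no renaming is needed.
Pull the quantifiers to the front (each side's bound variable is not free in the other side):
  ∀g ∃h ∃f (¬L(g) ∧ K(h,h) ∧ K(f,f))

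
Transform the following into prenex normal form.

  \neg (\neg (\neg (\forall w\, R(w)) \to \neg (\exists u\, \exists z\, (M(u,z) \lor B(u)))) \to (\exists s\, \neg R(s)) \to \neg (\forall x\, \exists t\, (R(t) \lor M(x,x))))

First replace A → B with ¬A ∨ B.
  \neg (\neg \neg (\neg \neg (\forall w\, R(w)) \lor \neg (\exists u\, \exists z\, (M(u,z) \lor B(u)))) \lor \neg (\exists s\, \neg R(s)) \lor \neg (\forall x\, \exists t\, (R(t) \lor M(x,x))))
Push ¬ through the quantifiers and connectives to reach negation normal form:
  (\exists w\, \neg R(w)) \land (\exists u\, \exists z\, (M(u,z) \lor B(u))) \land (\exists s\, \neg R(s)) \land (\forall x\, \exists t\, (R(t) \lor M(x,x)))
Extract every quantifier outward, since the variables are now distinct and don't occur free across branches:
  \exists w\, \exists u\, \exists z\, \exists s\, \forall x\, \exists t\, (\neg R(w) \land (M(u,z) \lor B(u)) \land \neg R(s) \land (R(t) \lor M(x,x)))

\exists w\, \exists u\, \exists z\, \exists s\, \forall x\, \exists t\, (\neg R(w) \land (M(u,z) \lor B(u)) \land \neg R(s) \land (R(t) \lor M(x,x)))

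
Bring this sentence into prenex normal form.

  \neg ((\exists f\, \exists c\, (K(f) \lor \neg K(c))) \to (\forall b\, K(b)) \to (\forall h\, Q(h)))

Eliminate → and ↔ using ¬ and ∨.
  \neg (\neg (\exists f\, \exists c\, (K(f) \lor \neg K(c))) \lor \neg (\forall b\, K(b)) \lor (\forall h\, Q(h)))
Move each ¬ inward, flipping quantifiers it crosses:
  (\exists f\, \exists c\, (K(f) \lor \neg K(c))) \land (\forall b\, K(b)) \land (\exists h\, \neg Q(h))
Pull the quantifiers to the front (each side's bound variable is not free in the other side):
  \exists f\, \exists c\, \forall b\, \exists h\, ((K(f) \lor \neg K(c)) \land K(b) \land \neg Q(h))

\exists f\, \exists c\, \forall b\, \exists h\, ((K(f) \lor \neg K(c)) \land K(b) \land \neg Q(h))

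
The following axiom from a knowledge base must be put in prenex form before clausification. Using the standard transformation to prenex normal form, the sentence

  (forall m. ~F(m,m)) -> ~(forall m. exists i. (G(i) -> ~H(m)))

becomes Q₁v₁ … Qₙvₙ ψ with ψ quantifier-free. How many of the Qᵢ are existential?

2

First replace A → B with ¬A ∨ B.
  ~(forall m. ~F(m,m)) | ~(forall m. exists i. (~G(i) | ~H(m)))
Move each ¬ inward, flipping quantifiers it crosses:
  (exists m. F(m,m)) | (exists m. forall i. (G(i) & H(m)))
Rename bound variables to avoid capture: m↦p.
  (exists m. F(m,m)) | (exists p. forall i. (G(i) & H(p)))
Finally move all quantifiers to the prefix:
  exists m. exists p. forall i. (F(m,m) | G(i) & H(p))
The prefix is exists m exists p forall i: 1 universal, 2 existential.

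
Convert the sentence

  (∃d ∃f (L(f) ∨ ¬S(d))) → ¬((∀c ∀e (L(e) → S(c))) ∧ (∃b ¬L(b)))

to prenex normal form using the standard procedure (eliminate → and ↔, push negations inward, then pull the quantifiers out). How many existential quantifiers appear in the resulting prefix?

2

Rewrite implications/biconditionals: A → B as ¬A ∨ B.
  ¬(∃d ∃f (L(f) ∨ ¬S(d))) ∨ ¬((∀c ∀e (¬L(e) ∨ S(c))) ∧ (∃b ¬L(b)))
Drive negations inward (¬∀x A ≡ ∃x ¬A, ¬∃x A ≡ ∀x ¬A, De Morgan for ∧/∨):
  (∀d ∀f (¬L(f) ∧ S(d))) ∨ (∃c ∃e (L(e) ∧ ¬S(c))) ∨ (∀b L(b))
Finally move all quantifiers to the prefix:
  ∀d ∀f ∃c ∃e ∀b (¬L(f) ∧ S(d) ∨ L(e) ∧ ¬S(c) ∨ L(b))
The prefix is ∀d ∀f ∃c ∃e ∀b: 3 universal, 2 existential.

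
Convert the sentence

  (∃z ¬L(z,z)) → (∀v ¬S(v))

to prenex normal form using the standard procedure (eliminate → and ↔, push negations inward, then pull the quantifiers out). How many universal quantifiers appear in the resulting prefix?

Eliminate → and ↔ using ¬ and ∨.
  ¬(∃z ¬L(z,z)) ∨ (∀v ¬S(v))
Move each ¬ inward, flipping quantifiers it crosses:
  (∀z L(z,z)) ∨ (∀v ¬S(v))
Extract every quantifier outward, since the variables are now distinct and don't occur free across branches:
  ∀z ∀v (L(z,z) ∨ ¬S(v))
The prefix is ∀z ∀v: 2 universal, 0 existential.

2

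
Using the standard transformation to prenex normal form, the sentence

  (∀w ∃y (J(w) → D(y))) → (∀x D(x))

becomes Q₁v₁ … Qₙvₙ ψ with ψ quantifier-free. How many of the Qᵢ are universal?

Rewrite implications/biconditionals: A → B as ¬A ∨ B.
  ¬(∀w ∃y (¬J(w) ∨ D(y))) ∨ (∀x D(x))
Move each ¬ inward, flipping quantifiers it crosses:
  (∃w ∀y (J(w) ∧ ¬D(y))) ∨ (∀x D(x))
All bound variables are already distinct, so no renaming is needed.
Extract every quantifier outward, since the variables are now distinct and don't occur free across branches:
  ∃w ∀y ∀x (J(w) ∧ ¬D(y) ∨ D(x))
The prefix is ∃w ∀y ∀x: 2 universal, 1 existential.

2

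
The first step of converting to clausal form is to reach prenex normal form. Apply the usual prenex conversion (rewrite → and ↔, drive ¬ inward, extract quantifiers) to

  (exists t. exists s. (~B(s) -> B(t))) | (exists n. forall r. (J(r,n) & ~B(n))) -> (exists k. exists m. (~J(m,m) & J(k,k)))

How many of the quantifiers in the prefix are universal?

Eliminate → and ↔ using ¬ and ∨.
  ~((exists t. exists s. (~~B(s) | B(t))) | (exists n. forall r. (J(r,n) & ~B(n)))) | (exists k. exists m. (~J(m,m) & J(k,k)))
Move each ¬ inward, flipping quantifiers it crosses:
  (forall t. forall s. (~B(s) & ~B(t))) & (forall n. exists r. (~J(r,n) | B(n))) | (exists k. exists m. (~J(m,m) & J(k,k)))
Pull the quantifiers to the front (each side's bound variable is not free in the other side):
  forall t. forall s. forall n. exists r. exists k. exists m. (~B(s) & ~B(t) & (~J(r,n) | B(n)) | ~J(m,m) & J(k,k))
The prefix is forall t forall s forall n exists r exists k exists m: 3 universal, 3 existential.

3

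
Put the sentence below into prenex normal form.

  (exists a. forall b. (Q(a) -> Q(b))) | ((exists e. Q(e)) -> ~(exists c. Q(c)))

Eliminate → and ↔ using ¬ and ∨.
  (exists a. forall b. (~Q(a) | Q(b))) | ~(exists e. Q(e)) | ~(exists c. Q(c))
Move each ¬ inward, flipping quantifiers it crosses:
  (exists a. forall b. (~Q(a) | Q(b))) | (forall e. ~Q(e)) | (forall c. ~Q(c))
All bound variables are already distinct, so no renaming is needed.
Extract every quantifier outward, since the variables are now distinct and don't occur free across branches:
  exists a. forall b. forall e. forall c. (~Q(a) | Q(b) | ~Q(e) | ~Q(c))

exists a. forall b. forall e. forall c. (~Q(a) | Q(b) | ~Q(e) | ~Q(c))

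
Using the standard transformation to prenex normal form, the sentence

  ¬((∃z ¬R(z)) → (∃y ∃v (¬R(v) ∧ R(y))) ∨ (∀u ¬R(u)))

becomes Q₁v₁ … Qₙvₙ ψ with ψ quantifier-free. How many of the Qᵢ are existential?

First replace A → B with ¬A ∨ B.
  ¬(¬(∃z ¬R(z)) ∨ (∃y ∃v (¬R(v) ∧ R(y))) ∨ (∀u ¬R(u)))
Push ¬ through the quantifiers and connectives to reach negation normal form:
  (∃z ¬R(z)) ∧ (∀y ∀v (R(v) ∨ ¬R(y))) ∧ (∃u R(u))
All bound variables are already distinct, so no renaming is needed.
Pull the quantifiers to the front (each side's bound variable is not free in the other side):
  ∃z ∀y ∀v ∃u (¬R(z) ∧ (R(v) ∨ ¬R(y)) ∧ R(u))
The prefix is ∃z ∀y ∀v ∃u: 2 universal, 2 existential.

2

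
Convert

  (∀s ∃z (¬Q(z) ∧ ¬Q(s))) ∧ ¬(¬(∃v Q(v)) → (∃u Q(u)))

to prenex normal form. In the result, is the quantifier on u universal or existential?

Rewrite implications/biconditionals: A → B as ¬A ∨ B.
  (∀s ∃z (¬Q(z) ∧ ¬Q(s))) ∧ ¬(¬¬(∃v Q(v)) ∨ (∃u Q(u)))
Move each ¬ inward, flipping quantifiers it crosses:
  (∀s ∃z (¬Q(z) ∧ ¬Q(s))) ∧ (∀v ¬Q(v)) ∧ (∀u ¬Q(u))
Finally move all quantifiers to the prefix:
  ∀s ∃z ∀v ∀u (¬Q(z) ∧ ¬Q(s) ∧ ¬Q(v) ∧ ¬Q(u))
The quantifier ∃u sits under an odd number of negations (counting the antecedent side of each →), so it flips to ∀u.

universal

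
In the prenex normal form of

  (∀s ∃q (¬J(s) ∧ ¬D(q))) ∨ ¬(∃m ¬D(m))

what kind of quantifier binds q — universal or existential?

existential

Drive negations inward (¬∀x A ≡ ∃x ¬A, ¬∃x A ≡ ∀x ¬A, De Morgan for ∧/∨):
  (∀s ∃q (¬J(s) ∧ ¬D(q))) ∨ (∀m D(m))
All bound variables are already distinct, so no renaming is needed.
Extract every quantifier outward, since the variables are now distinct and don't occur free across branches:
  ∀s ∃q ∀m (¬J(s) ∧ ¬D(q) ∨ D(m))
The quantifier ∃q sits under an even number of negations, so it remains existential.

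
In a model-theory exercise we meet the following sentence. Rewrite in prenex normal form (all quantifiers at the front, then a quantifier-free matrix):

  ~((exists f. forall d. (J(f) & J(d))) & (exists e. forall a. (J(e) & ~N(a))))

forall f. exists d. forall e. exists a. (~J(f) | ~J(d) | ~J(e) | N(a))

Move each ¬ inward, flipping quantifiers it crosses:
  (forall f. exists d. (~J(f) | ~J(d))) | (forall e. exists a. (~J(e) | N(a)))
Finally move all quantifiers to the prefix:
  forall f. exists d. forall e. exists a. (~J(f) | ~J(d) | ~J(e) | N(a))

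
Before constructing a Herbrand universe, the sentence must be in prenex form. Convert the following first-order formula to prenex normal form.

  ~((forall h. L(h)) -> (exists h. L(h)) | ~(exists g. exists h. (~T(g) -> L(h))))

First replace A → B with ¬A ∨ B.
  ~(~(forall h. L(h)) | (exists h. L(h)) | ~(exists g. exists h. (~~T(g) | L(h))))
Drive negations inward (¬∀x A ≡ ∃x ¬A, ¬∃x A ≡ ∀x ¬A, De Morgan for ∧/∨):
  (forall h. L(h)) & (forall h. ~L(h)) & (exists g. exists h. (T(g) | L(h)))
Give each quantifier a distinct variable: h↦x1, h↦u1.
  (forall h. L(h)) & (forall x1. ~L(x1)) & (exists g. exists u1. (T(g) | L(u1)))
Extract every quantifier outward, since the variables are now distinct and don't occur free across branches:
  forall h. forall x1. exists g. exists u1. (L(h) & ~L(x1) & (T(g) | L(u1)))

forall h. forall x1. exists g. exists u1. (L(h) & ~L(x1) & (T(g) | L(u1)))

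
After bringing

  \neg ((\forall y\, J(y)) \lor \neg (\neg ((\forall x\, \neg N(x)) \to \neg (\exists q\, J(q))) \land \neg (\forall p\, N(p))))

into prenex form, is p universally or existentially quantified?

existential

Eliminate → and ↔ using ¬ and ∨.
  \neg ((\forall y\, J(y)) \lor \neg (\neg (\neg (\forall x\, \neg N(x)) \lor \neg (\exists q\, J(q))) \land \neg (\forall p\, N(p))))
Move each ¬ inward, flipping quantifiers it crosses:
  (\exists y\, \neg J(y)) \land (\forall x\, \neg N(x)) \land (\exists q\, J(q)) \land (\exists p\, \neg N(p))
Extract every quantifier outward, since the variables are now distinct and don't occur free across branches:
  \exists y\, \forall x\, \exists q\, \exists p\, (\neg J(y) \land \neg N(x) \land J(q) \land \neg N(p))
The quantifier \forall p sits under an odd number of negations (counting the antecedent side of each →), so it flips to \exists p.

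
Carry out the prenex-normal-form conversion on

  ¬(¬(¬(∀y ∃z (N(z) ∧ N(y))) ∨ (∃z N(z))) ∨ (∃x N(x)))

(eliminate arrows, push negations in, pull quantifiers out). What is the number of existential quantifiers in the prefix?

2

Move each ¬ inward, flipping quantifiers it crosses:
  ((∃y ∀z (¬N(z) ∨ ¬N(y))) ∨ (∃z N(z))) ∧ (∀x ¬N(x))
Standardize variables apart so no two quantifiers bind the same name: z↦s.
  ((∃y ∀z (¬N(z) ∨ ¬N(y))) ∨ (∃s N(s))) ∧ (∀x ¬N(x))
Finally move all quantifiers to the prefix:
  ∃y ∀z ∃s ∀x ((¬N(z) ∨ ¬N(y) ∨ N(s)) ∧ ¬N(x))
The prefix is ∃y ∀z ∃s ∀x: 2 universal, 2 existential.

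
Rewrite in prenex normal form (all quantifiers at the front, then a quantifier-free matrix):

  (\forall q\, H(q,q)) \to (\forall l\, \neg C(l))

\exists q\, \forall l\, (\neg H(q,q) \lor \neg C(l))

Rewrite implications/biconditionals: A → B as ¬A ∨ B.
  \neg (\forall q\, H(q,q)) \lor (\forall l\, \neg C(l))
Move each ¬ inward, flipping quantifiers it crosses:
  (\exists q\, \neg H(q,q)) \lor (\forall l\, \neg C(l))
All bound variables are already distinct, so no renaming is needed.
Finally move all quantifiers to the prefix:
  \exists q\, \forall l\, (\neg H(q,q) \lor \neg C(l))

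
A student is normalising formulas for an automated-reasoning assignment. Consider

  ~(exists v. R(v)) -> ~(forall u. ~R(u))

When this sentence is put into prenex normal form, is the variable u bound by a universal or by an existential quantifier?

existential

Rewrite implications/biconditionals: A → B as ¬A ∨ B.
  ~~(exists v. R(v)) | ~(forall u. ~R(u))
Push ¬ through the quantifiers and connectives to reach negation normal form:
  (exists v. R(v)) | (exists u. R(u))
Extract every quantifier outward, since the variables are now distinct and don't occur free across branches:
  exists v. exists u. (R(v) | R(u))
The quantifier forall u sits under an odd number of negations (counting the antecedent side of each →), so it flips to exists u.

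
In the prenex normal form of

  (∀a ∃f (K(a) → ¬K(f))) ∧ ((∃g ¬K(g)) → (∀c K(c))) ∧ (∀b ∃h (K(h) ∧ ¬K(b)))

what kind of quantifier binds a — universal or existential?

universal

Eliminate → and ↔ using ¬ and ∨.
  (∀a ∃f (¬K(a) ∨ ¬K(f))) ∧ (¬(∃g ¬K(g)) ∨ (∀c K(c))) ∧ (∀b ∃h (K(h) ∧ ¬K(b)))
Move each ¬ inward, flipping quantifiers it crosses:
  (∀a ∃f (¬K(a) ∨ ¬K(f))) ∧ ((∀g K(g)) ∨ (∀c K(c))) ∧ (∀b ∃h (K(h) ∧ ¬K(b)))
All bound variables are already distinct, so no renaming is needed.
Extract every quantifier outward, since the variables are now distinct and don't occur free across branches:
  ∀a ∃f ∀g ∀c ∀b ∃h ((¬K(a) ∨ ¬K(f)) ∧ (K(g) ∨ K(c)) ∧ K(h) ∧ ¬K(b))
The quantifier ∀a sits under an even number of negations (counting the antecedent side of each →), so it remains universal.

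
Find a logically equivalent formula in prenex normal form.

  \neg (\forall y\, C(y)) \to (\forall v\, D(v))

\forall y\, \forall v\, (C(y) \lor D(v))

First replace A → B with ¬A ∨ B.
  \neg \neg (\forall y\, C(y)) \lor (\forall v\, D(v))
Push ¬ through the quantifiers and connectives to reach negation normal form:
  (\forall y\, C(y)) \lor (\forall v\, D(v))
Pull the quantifiers to the front (each side's bound variable is not free in the other side):
  \forall y\, \forall v\, (C(y) \lor D(v))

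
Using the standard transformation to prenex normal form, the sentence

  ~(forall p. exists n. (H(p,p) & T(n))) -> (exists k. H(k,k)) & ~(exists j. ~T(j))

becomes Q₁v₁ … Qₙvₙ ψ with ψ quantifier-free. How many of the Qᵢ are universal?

2

Rewrite implications/biconditionals: A → B as ¬A ∨ B.
  ~~(forall p. exists n. (H(p,p) & T(n))) | (exists k. H(k,k)) & ~(exists j. ~T(j))
Push ¬ through the quantifiers and connectives to reach negation normal form:
  (forall p. exists n. (H(p,p) & T(n))) | (exists k. H(k,k)) & (forall j. T(j))
All bound variables are already distinct, so no renaming is needed.
Extract every quantifier outward, since the variables are now distinct and don't occur free across branches:
  forall p. exists n. exists k. forall j. (H(p,p) & T(n) | H(k,k) & T(j))
The prefix is forall p exists n exists k forall j: 2 universal, 2 existential.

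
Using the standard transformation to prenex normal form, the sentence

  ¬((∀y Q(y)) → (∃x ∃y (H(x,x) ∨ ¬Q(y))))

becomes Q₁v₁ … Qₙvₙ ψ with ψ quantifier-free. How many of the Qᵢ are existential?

Eliminate → and ↔ using ¬ and ∨.
  ¬(¬(∀y Q(y)) ∨ (∃x ∃y (H(x,x) ∨ ¬Q(y))))
Push ¬ through the quantifiers and connectives to reach negation normal form:
  (∀y Q(y)) ∧ (∀x ∀y (¬H(x,x) ∧ Q(y)))
Rename bound variables to avoid capture: y↦v.
  (∀y Q(y)) ∧ (∀x ∀v (¬H(x,x) ∧ Q(v)))
Finally move all quantifiers to the prefix:
  ∀y ∀x ∀v (Q(y) ∧ ¬H(x,x) ∧ Q(v))
The prefix is ∀y ∀x ∀v: 3 universal, 0 existential.

0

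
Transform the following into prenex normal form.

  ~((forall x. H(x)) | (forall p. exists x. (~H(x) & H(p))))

Drive negations inward (¬∀x A ≡ ∃x ¬A, ¬∃x A ≡ ∀x ¬A, De Morgan for ∧/∨):
  (exists x. ~H(x)) & (exists p. forall x. (H(x) | ~H(p)))
Give each quantifier a distinct variable: x↦u.
  (exists x. ~H(x)) & (exists p. forall u. (H(u) | ~H(p)))
Pull the quantifiers to the front (each side's bound variable is not free in the other side):
  exists x. exists p. forall u. (~H(x) & (H(u) | ~H(p)))

exists x. exists p. forall u. (~H(x) & (H(u) | ~H(p)))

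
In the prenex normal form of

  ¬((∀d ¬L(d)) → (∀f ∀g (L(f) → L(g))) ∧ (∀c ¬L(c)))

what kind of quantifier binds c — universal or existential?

existential

First replace A → B with ¬A ∨ B.
  ¬(¬(∀d ¬L(d)) ∨ (∀f ∀g (¬L(f) ∨ L(g))) ∧ (∀c ¬L(c)))
Push ¬ through the quantifiers and connectives to reach negation normal form:
  (∀d ¬L(d)) ∧ ((∃f ∃g (L(f) ∧ ¬L(g))) ∨ (∃c L(c)))
All bound variables are already distinct, so no renaming is needed.
Extract every quantifier outward, since the variables are now distinct and don't occur free across branches:
  ∀d ∃f ∃g ∃c (¬L(d) ∧ (L(f) ∧ ¬L(g) ∨ L(c)))
The quantifier ∀c sits under an odd number of negations (counting the antecedent side of each →), so it flips to ∃c.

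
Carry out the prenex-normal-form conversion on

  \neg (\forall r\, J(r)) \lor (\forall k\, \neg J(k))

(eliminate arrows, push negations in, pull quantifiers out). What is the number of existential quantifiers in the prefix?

1

Drive negations inward (¬∀x A ≡ ∃x ¬A, ¬∃x A ≡ ∀x ¬A, De Morgan for ∧/∨):
  (\exists r\, \neg J(r)) \lor (\forall k\, \neg J(k))
All bound variables are already distinct, so no renaming is needed.
Extract every quantifier outward, since the variables are now distinct and don't occur free across branches:
  \exists r\, \forall k\, (\neg J(r) \lor \neg J(k))
The prefix is \exists r \forall k: 1 universal, 1 existential.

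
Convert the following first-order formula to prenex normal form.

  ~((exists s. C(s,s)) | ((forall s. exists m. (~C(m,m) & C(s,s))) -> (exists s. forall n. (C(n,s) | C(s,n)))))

Eliminate → and ↔ using ¬ and ∨.
  ~((exists s. C(s,s)) | ~(forall s. exists m. (~C(m,m) & C(s,s))) | (exists s. forall n. (C(n,s) | C(s,n))))
Push ¬ through the quantifiers and connectives to reach negation normal form:
  (forall s. ~C(s,s)) & (forall s. exists m. (~C(m,m) & C(s,s))) & (forall s. exists n. (~C(n,s) & ~C(s,n)))
Give each quantifier a distinct variable: s↦c, s↦w1.
  (forall s. ~C(s,s)) & (forall c. exists m. (~C(m,m) & C(c,c))) & (forall w1. exists n. (~C(n,w1) & ~C(w1,n)))
Extract every quantifier outward, since the variables are now distinct and don't occur free across branches:
  forall s. forall c. exists m. forall w1. exists n. (~C(s,s) & ~C(m,m) & C(c,c) & ~C(n,w1) & ~C(w1,n))

forall s. forall c. exists m. forall w1. exists n. (~C(s,s) & ~C(m,m) & C(c,c) & ~C(n,w1) & ~C(w1,n))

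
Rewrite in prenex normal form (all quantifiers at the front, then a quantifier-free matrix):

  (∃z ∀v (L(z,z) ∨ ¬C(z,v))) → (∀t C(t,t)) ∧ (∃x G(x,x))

∀z ∃v ∀t ∃x (¬L(z,z) ∧ C(z,v) ∨ C(t,t) ∧ G(x,x))

Rewrite implications/biconditionals: A → B as ¬A ∨ B.
  ¬(∃z ∀v (L(z,z) ∨ ¬C(z,v))) ∨ (∀t C(t,t)) ∧ (∃x G(x,x))
Push ¬ through the quantifiers and connectives to reach negation normal form:
  (∀z ∃v (¬L(z,z) ∧ C(z,v))) ∨ (∀t C(t,t)) ∧ (∃x G(x,x))
Extract every quantifier outward, since the variables are now distinct and don't occur free across branches:
  ∀z ∃v ∀t ∃x (¬L(z,z) ∧ C(z,v) ∨ C(t,t) ∧ G(x,x))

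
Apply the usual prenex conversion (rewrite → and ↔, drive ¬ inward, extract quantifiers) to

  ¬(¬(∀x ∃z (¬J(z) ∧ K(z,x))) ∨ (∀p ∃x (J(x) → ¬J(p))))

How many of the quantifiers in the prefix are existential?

2

Rewrite implications/biconditionals: A → B as ¬A ∨ B.
  ¬(¬(∀x ∃z (¬J(z) ∧ K(z,x))) ∨ (∀p ∃x (¬J(x) ∨ ¬J(p))))
Move each ¬ inward, flipping quantifiers it crosses:
  (∀x ∃z (¬J(z) ∧ K(z,x))) ∧ (∃p ∀x (J(x) ∧ J(p)))
Standardize variables apart so no two quantifiers bind the same name: x↦r.
  (∀x ∃z (¬J(z) ∧ K(z,x))) ∧ (∃p ∀r (J(r) ∧ J(p)))
Finally move all quantifiers to the prefix:
  ∀x ∃z ∃p ∀r (¬J(z) ∧ K(z,x) ∧ J(r) ∧ J(p))
The prefix is ∀x ∃z ∃p ∀r: 2 universal, 2 existential.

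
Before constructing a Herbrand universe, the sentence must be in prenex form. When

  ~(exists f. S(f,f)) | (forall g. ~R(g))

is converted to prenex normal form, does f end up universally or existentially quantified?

Push ¬ through the quantifiers and connectives to reach negation normal form:
  (forall f. ~S(f,f)) | (forall g. ~R(g))
Pull the quantifiers to the front (each side's bound variable is not free in the other side):
  forall f. forall g. (~S(f,f) | ~R(g))
The quantifier exists f sits under an odd number of negations, so it flips to forall f.

universal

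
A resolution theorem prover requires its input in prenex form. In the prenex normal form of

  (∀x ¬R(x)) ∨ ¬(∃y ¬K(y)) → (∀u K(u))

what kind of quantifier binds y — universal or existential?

existential

First replace A → B with ¬A ∨ B.
  ¬((∀x ¬R(x)) ∨ ¬(∃y ¬K(y))) ∨ (∀u K(u))
Push ¬ through the quantifiers and connectives to reach negation normal form:
  (∃x R(x)) ∧ (∃y ¬K(y)) ∨ (∀u K(u))
All bound variables are already distinct, so no renaming is needed.
Extract every quantifier outward, since the variables are now distinct and don't occur free across branches:
  ∃x ∃y ∀u (R(x) ∧ ¬K(y) ∨ K(u))
The quantifier ∃y sits under an even number of negations (counting the antecedent side of each →), so it remains existential.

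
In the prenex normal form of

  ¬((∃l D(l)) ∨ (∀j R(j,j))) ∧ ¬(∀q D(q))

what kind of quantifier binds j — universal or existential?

Drive negations inward (¬∀x A ≡ ∃x ¬A, ¬∃x A ≡ ∀x ¬A, De Morgan for ∧/∨):
  (∀l ¬D(l)) ∧ (∃j ¬R(j,j)) ∧ (∃q ¬D(q))
Pull the quantifiers to the front (each side's bound variable is not free in the other side):
  ∀l ∃j ∃q (¬D(l) ∧ ¬R(j,j) ∧ ¬D(q))
The quantifier ∀j sits under an odd number of negations, so it flips to ∃j.

existential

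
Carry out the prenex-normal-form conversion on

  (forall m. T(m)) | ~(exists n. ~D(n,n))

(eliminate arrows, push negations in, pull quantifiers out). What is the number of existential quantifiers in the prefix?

Drive negations inward (¬∀x A ≡ ∃x ¬A, ¬∃x A ≡ ∀x ¬A, De Morgan for ∧/∨):
  (forall m. T(m)) | (forall n. D(n,n))
All bound variables are already distinct, so no renaming is needed.
Extract every quantifier outward, since the variables are now distinct and don't occur free across branches:
  forall m. forall n. (T(m) | D(n,n))
The prefix is forall m forall n: 2 universal, 0 existential.

0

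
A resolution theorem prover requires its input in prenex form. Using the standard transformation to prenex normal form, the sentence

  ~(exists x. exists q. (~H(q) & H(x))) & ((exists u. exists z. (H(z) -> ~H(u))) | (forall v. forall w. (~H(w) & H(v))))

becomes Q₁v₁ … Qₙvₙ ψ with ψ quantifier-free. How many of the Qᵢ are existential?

2

First replace A → B with ¬A ∨ B.
  ~(exists x. exists q. (~H(q) & H(x))) & ((exists u. exists z. (~H(z) | ~H(u))) | (forall v. forall w. (~H(w) & H(v))))
Drive negations inward (¬∀x A ≡ ∃x ¬A, ¬∃x A ≡ ∀x ¬A, De Morgan for ∧/∨):
  (forall x. forall q. (H(q) | ~H(x))) & ((exists u. exists z. (~H(z) | ~H(u))) | (forall v. forall w. (~H(w) & H(v))))
Extract every quantifier outward, since the variables are now distinct and don't occur free across branches:
  forall x. forall q. exists u. exists z. forall v. forall w. ((H(q) | ~H(x)) & (~H(z) | ~H(u) | ~H(w) & H(v)))
The prefix is forall x forall q exists u exists z forall v forall w: 4 universal, 2 existential.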